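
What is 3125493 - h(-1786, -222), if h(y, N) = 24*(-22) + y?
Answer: 3127807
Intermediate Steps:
h(y, N) = -528 + y
3125493 - h(-1786, -222) = 3125493 - (-528 - 1786) = 3125493 - 1*(-2314) = 3125493 + 2314 = 3127807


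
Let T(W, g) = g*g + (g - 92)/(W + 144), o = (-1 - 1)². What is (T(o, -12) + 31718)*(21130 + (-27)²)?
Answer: 25768875612/37 ≈ 6.9646e+8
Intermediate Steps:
o = 4 (o = (-2)² = 4)
T(W, g) = g² + (-92 + g)/(144 + W)
(T(o, -12) + 31718)*(21130 + (-27)²) = ((-92 - 12 + 144*(-12)² + 4*(-12)²)/(144 + 4) + 31718)*(21130 + (-27)²) = ((-92 - 12 + 144*144 + 4*144)/148 + 31718)*(21130 + 729) = ((-92 - 12 + 20736 + 576)/148 + 31718)*21859 = ((1/148)*21208 + 31718)*21859 = (5302/37 + 31718)*21859 = (1178868/37)*21859 = 25768875612/37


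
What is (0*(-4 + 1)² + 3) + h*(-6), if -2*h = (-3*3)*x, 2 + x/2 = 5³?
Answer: -6639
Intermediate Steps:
x = 246 (x = -4 + 2*5³ = -4 + 2*125 = -4 + 250 = 246)
h = 1107 (h = -(-3*3)*246/2 = -(-9)*246/2 = -½*(-2214) = 1107)
(0*(-4 + 1)² + 3) + h*(-6) = (0*(-4 + 1)² + 3) + 1107*(-6) = (0*(-3)² + 3) - 6642 = (0*9 + 3) - 6642 = (0 + 3) - 6642 = 3 - 6642 = -6639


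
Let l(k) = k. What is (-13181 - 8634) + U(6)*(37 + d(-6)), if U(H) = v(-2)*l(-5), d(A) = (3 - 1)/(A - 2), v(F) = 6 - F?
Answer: -23285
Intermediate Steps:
d(A) = 2/(-2 + A)
U(H) = -40 (U(H) = (6 - 1*(-2))*(-5) = (6 + 2)*(-5) = 8*(-5) = -40)
(-13181 - 8634) + U(6)*(37 + d(-6)) = (-13181 - 8634) - 40*(37 + 2/(-2 - 6)) = -21815 - 40*(37 + 2/(-8)) = -21815 - 40*(37 + 2*(-⅛)) = -21815 - 40*(37 - ¼) = -21815 - 40*147/4 = -21815 - 1470 = -23285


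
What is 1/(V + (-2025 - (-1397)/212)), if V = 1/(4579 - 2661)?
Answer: -203308/410358871 ≈ -0.00049544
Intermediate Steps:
V = 1/1918 ≈ 0.00052138
1/(V + (-2025 - (-1397)/212)) = 1/(1/1918 + (-2025 - (-1397)/212)) = 1/(1/1918 + (-2025 - 1*(-1397/212))) = 1/(1/1918 + (-2025 + 1397/212)) = 1/(1/1918 - 427903/212) = 1/(-410358871/203308) = -203308/410358871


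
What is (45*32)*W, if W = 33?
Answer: 47520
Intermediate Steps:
(45*32)*W = (45*32)*33 = 1440*33 = 47520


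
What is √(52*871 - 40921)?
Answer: √4371 ≈ 66.114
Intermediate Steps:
√(52*871 - 40921) = √(45292 - 40921) = √4371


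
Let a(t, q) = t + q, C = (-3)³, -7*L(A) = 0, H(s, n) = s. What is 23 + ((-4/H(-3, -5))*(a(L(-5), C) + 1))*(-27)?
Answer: 959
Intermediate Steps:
L(A) = 0 (L(A) = -⅐*0 = 0)
C = -27
a(t, q) = q + t
23 + ((-4/H(-3, -5))*(a(L(-5), C) + 1))*(-27) = 23 + ((-4/(-3))*((-27 + 0) + 1))*(-27) = 23 + ((-4*(-⅓))*(-27 + 1))*(-27) = 23 + ((4/3)*(-26))*(-27) = 23 - 104/3*(-27) = 23 + 936 = 959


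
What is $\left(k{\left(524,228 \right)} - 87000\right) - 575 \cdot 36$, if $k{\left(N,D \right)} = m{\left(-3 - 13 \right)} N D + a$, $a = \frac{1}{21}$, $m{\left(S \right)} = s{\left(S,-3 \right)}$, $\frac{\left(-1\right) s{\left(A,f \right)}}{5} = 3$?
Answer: $- \frac{39895379}{21} \approx -1.8998 \cdot 10^{6}$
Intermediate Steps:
$s{\left(A,f \right)} = -15$ ($s{\left(A,f \right)} = \left(-5\right) 3 = -15$)
$m{\left(S \right)} = -15$
$a = \frac{1}{21} \approx 0.047619$
$k{\left(N,D \right)} = \frac{1}{21} - 15 D N$ ($k{\left(N,D \right)} = - 15 N D + \frac{1}{21} = - 15 D N + \frac{1}{21} = \frac{1}{21} - 15 D N$)
$\left(k{\left(524,228 \right)} - 87000\right) - 575 \cdot 36 = \left(\left(\frac{1}{21} - 3420 \cdot 524\right) - 87000\right) - 575 \cdot 36 = \left(\left(\frac{1}{21} - 1792080\right) - 87000\right) - 20700 = \left(- \frac{37633679}{21} - 87000\right) - 20700 = - \frac{39460679}{21} - 20700 = - \frac{39895379}{21}$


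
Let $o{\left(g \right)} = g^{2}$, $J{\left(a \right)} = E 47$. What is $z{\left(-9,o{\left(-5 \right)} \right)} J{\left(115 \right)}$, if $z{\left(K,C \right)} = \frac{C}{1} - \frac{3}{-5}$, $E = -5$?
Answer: $-6016$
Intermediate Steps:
$J{\left(a \right)} = -235$ ($J{\left(a \right)} = \left(-5\right) 47 = -235$)
$z{\left(K,C \right)} = \frac{3}{5} + C$ ($z{\left(K,C \right)} = C 1 - - \frac{3}{5} = C + \frac{3}{5} = \frac{3}{5} + C$)
$z{\left(-9,o{\left(-5 \right)} \right)} J{\left(115 \right)} = \left(\frac{3}{5} + \left(-5\right)^{2}\right) \left(-235\right) = \left(\frac{3}{5} + 25\right) \left(-235\right) = \frac{128}{5} \left(-235\right) = -6016$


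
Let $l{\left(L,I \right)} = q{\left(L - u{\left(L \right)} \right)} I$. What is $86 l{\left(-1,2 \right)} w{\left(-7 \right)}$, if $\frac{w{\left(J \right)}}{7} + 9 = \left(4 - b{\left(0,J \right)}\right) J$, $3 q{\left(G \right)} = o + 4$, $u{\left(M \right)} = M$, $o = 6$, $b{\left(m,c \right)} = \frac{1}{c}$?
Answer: $- \frac{457520}{3} \approx -1.5251 \cdot 10^{5}$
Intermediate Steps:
$q{\left(G \right)} = \frac{10}{3}$ ($q{\left(G \right)} = \frac{6 + 4}{3} = \frac{1}{3} \cdot 10 = \frac{10}{3}$)
$w{\left(J \right)} = -63 + 7 J \left(4 - \frac{1}{J}\right)$ ($w{\left(J \right)} = -63 + 7 \left(4 - \frac{1}{J}\right) J = -63 + 7 J \left(4 - \frac{1}{J}\right)$)
$l{\left(L,I \right)} = \frac{10 I}{3}$
$86 l{\left(-1,2 \right)} w{\left(-7 \right)} = 86 \cdot \frac{10}{3} \cdot 2 \left(-70 + 28 \left(-7\right)\right) = 86 \cdot \frac{20}{3} \left(-70 - 196\right) = \frac{1720}{3} \left(-266\right) = - \frac{457520}{3}$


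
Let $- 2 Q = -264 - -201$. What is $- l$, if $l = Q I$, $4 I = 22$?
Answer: $- \frac{693}{4} \approx -173.25$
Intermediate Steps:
$I = \frac{11}{2}$ ($I = \frac{1}{4} \cdot 22 = \frac{11}{2} \approx 5.5$)
$Q = \frac{63}{2}$ ($Q = - \frac{-264 - -201}{2} = - \frac{-264 + 201}{2} = \left(- \frac{1}{2}\right) \left(-63\right) = \frac{63}{2} \approx 31.5$)
$l = \frac{693}{4}$ ($l = \frac{63}{2} \cdot \frac{11}{2} = \frac{693}{4} \approx 173.25$)
$- l = \left(-1\right) \frac{693}{4} = - \frac{693}{4}$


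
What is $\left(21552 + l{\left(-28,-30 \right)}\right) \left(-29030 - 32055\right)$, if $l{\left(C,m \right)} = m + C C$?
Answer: $-1362562010$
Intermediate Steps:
$l{\left(C,m \right)} = m + C^{2}$
$\left(21552 + l{\left(-28,-30 \right)}\right) \left(-29030 - 32055\right) = \left(21552 - \left(30 - \left(-28\right)^{2}\right)\right) \left(-29030 - 32055\right) = \left(21552 + \left(-30 + 784\right)\right) \left(-61085\right) = \left(21552 + 754\right) \left(-61085\right) = 22306 \left(-61085\right) = -1362562010$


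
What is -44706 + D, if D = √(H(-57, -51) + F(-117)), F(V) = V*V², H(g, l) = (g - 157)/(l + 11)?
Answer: -44706 + I*√160160765/10 ≈ -44706.0 + 1265.5*I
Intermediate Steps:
H(g, l) = (-157 + g)/(11 + l)
F(V) = V³
D = I*√160160765/10 (D = √((-157 - 57)/(11 - 51) + (-117)³) = √(-214/(-40) - 1601613) = √(-1/40*(-214) - 1601613) = √(107/20 - 1601613) = √(-32032153/20) = I*√160160765/10 ≈ 1265.5*I)
-44706 + D = -44706 + I*√160160765/10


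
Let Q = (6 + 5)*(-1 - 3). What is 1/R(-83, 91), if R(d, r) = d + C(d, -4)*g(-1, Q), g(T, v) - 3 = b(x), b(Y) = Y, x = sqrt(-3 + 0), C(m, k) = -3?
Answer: I/(-92*I + 3*sqrt(3)) ≈ -0.010835 + 0.00061196*I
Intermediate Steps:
Q = -44 (Q = 11*(-4) = -44)
x = I*sqrt(3) (x = sqrt(-3) = I*sqrt(3) ≈ 1.732*I)
g(T, v) = 3 + I*sqrt(3)
R(d, r) = -9 + d - 3*I*sqrt(3) (R(d, r) = d - 3*(3 + I*sqrt(3)) = d + (-9 - 3*I*sqrt(3)) = -9 + d - 3*I*sqrt(3))
1/R(-83, 91) = 1/(-9 - 83 - 3*I*sqrt(3)) = 1/(-92 - 3*I*sqrt(3))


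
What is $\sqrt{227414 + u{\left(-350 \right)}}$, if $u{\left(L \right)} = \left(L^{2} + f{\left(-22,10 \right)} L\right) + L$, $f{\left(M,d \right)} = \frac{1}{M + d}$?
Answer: $\frac{\sqrt{12585354}}{6} \approx 591.26$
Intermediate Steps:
$u{\left(L \right)} = L^{2} + \frac{11 L}{12}$ ($u{\left(L \right)} = \left(L^{2} + \frac{L}{-22 + 10}\right) + L = \left(L^{2} + \frac{L}{-12}\right) + L = \left(L^{2} - \frac{L}{12}\right) + L = L^{2} + \frac{11 L}{12}$)
$\sqrt{227414 + u{\left(-350 \right)}} = \sqrt{227414 + \frac{1}{12} \left(-350\right) \left(11 + 12 \left(-350\right)\right)} = \sqrt{227414 + \frac{1}{12} \left(-350\right) \left(11 - 4200\right)} = \sqrt{227414 + \frac{1}{12} \left(-350\right) \left(-4189\right)} = \sqrt{227414 + \frac{733075}{6}} = \sqrt{\frac{2097559}{6}} = \frac{\sqrt{12585354}}{6}$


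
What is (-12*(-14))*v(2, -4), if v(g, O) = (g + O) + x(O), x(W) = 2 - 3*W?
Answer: 2016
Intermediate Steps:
v(g, O) = 2 + g - 2*O (v(g, O) = (g + O) + (2 - 3*O) = (O + g) + (2 - 3*O) = 2 + g - 2*O)
(-12*(-14))*v(2, -4) = (-12*(-14))*(2 + 2 - 2*(-4)) = 168*(2 + 2 + 8) = 168*12 = 2016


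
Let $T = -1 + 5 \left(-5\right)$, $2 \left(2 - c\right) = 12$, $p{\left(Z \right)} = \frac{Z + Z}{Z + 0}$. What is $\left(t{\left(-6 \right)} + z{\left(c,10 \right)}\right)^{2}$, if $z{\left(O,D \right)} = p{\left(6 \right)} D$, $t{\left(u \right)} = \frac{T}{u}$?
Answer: $\frac{5329}{9} \approx 592.11$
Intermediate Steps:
$p{\left(Z \right)} = 2$ ($p{\left(Z \right)} = \frac{2 Z}{Z} = 2$)
$c = -4$ ($c = 2 - 6 = -4$)
$T = -26$ ($T = -1 - 25 = -26$)
$t{\left(u \right)} = - \frac{26}{u}$
$z{\left(O,D \right)} = 2 D$
$\left(t{\left(-6 \right)} + z{\left(c,10 \right)}\right)^{2} = \left(- \frac{26}{-6} + 2 \cdot 10\right)^{2} = \left(\left(-26\right) \left(- \frac{1}{6}\right) + 20\right)^{2} = \left(\frac{13}{3} + 20\right)^{2} = \left(\frac{73}{3}\right)^{2} = \frac{5329}{9}$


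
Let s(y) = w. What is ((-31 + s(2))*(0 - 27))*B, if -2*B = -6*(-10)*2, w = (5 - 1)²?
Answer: -24300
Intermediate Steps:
w = 16 (w = 4² = 16)
s(y) = 16
B = -60 (B = -(-6*(-10))*2/2 = -30*2 = -½*120 = -60)
((-31 + s(2))*(0 - 27))*B = ((-31 + 16)*(0 - 27))*(-60) = -15*(-27)*(-60) = 405*(-60) = -24300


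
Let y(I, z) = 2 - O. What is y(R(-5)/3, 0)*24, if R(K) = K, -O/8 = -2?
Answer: -336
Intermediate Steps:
O = 16 (O = -8*(-2) = 16)
y(I, z) = -14 (y(I, z) = 2 - 1*16 = 2 - 16 = -14)
y(R(-5)/3, 0)*24 = -14*24 = -336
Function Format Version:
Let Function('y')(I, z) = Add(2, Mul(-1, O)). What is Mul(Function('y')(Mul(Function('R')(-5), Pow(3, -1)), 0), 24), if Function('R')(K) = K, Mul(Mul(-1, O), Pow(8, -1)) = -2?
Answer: -336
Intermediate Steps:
O = 16 (O = Mul(-8, -2) = 16)
Function('y')(I, z) = -14 (Function('y')(I, z) = Add(2, Mul(-1, 16)) = Add(2, -16) = -14)
Mul(Function('y')(Mul(Function('R')(-5), Pow(3, -1)), 0), 24) = Mul(-14, 24) = -336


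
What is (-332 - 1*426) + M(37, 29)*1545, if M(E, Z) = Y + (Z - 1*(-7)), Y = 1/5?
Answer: 55171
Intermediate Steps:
Y = 1/5 ≈ 0.20000
M(E, Z) = 36/5 + Z (M(E, Z) = 1/5 + (Z - 1*(-7)) = 1/5 + (Z + 7) = 1/5 + (7 + Z) = 36/5 + Z)
(-332 - 1*426) + M(37, 29)*1545 = (-332 - 1*426) + (36/5 + 29)*1545 = (-332 - 426) + (181/5)*1545 = -758 + 55929 = 55171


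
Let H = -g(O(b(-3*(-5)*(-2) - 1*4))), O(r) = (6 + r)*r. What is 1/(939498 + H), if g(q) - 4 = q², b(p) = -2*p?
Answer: -1/24381530 ≈ -4.1015e-8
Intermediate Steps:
O(r) = r*(6 + r)
g(q) = 4 + q²
H = -25321028 (H = -(4 + ((-2*(-3*(-5)*(-2) - 1*4))*(6 - 2*(-3*(-5)*(-2) - 1*4)))²) = -(4 + ((-2*(15*(-2) - 4))*(6 - 2*(15*(-2) - 4)))²) = -(4 + ((-2*(-30 - 4))*(6 - 2*(-30 - 4)))²) = -(4 + ((-2*(-34))*(6 - 2*(-34)))²) = -(4 + (68*(6 + 68))²) = -(4 + (68*74)²) = -(4 + 5032²) = -(4 + 25321024) = -1*25321028 = -25321028)
1/(939498 + H) = 1/(939498 - 25321028) = 1/(-24381530) = -1/24381530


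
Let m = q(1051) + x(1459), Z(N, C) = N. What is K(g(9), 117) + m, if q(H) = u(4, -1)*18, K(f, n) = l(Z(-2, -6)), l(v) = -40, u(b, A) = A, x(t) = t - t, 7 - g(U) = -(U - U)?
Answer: -58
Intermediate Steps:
g(U) = 7 (g(U) = 7 - (-1)*(U - U) = 7 - (-1)*0 = 7 - 1*0 = 7 + 0 = 7)
x(t) = 0
K(f, n) = -40
q(H) = -18 (q(H) = -1*18 = -18)
m = -18 (m = -18 + 0 = -18)
K(g(9), 117) + m = -40 - 18 = -58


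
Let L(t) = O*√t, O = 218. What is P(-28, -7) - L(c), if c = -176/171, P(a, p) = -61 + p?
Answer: -68 - 872*I*√209/57 ≈ -68.0 - 221.16*I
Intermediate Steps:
c = -176/171 (c = -176*1/171 = -176/171 ≈ -1.0292)
L(t) = 218*√t
P(-28, -7) - L(c) = (-61 - 7) - 218*√(-176/171) = -68 - 218*4*I*√209/57 = -68 - 872*I*√209/57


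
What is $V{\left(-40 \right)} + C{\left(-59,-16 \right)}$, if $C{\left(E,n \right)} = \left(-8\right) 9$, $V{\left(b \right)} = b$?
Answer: $-112$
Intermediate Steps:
$C{\left(E,n \right)} = -72$
$V{\left(-40 \right)} + C{\left(-59,-16 \right)} = -40 - 72 = -112$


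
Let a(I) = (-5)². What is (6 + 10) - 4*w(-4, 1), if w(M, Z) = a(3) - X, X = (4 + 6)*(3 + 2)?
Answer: 116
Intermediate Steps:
a(I) = 25
X = 50 (X = 10*5 = 50)
w(M, Z) = -25 (w(M, Z) = 25 - 1*50 = 25 - 50 = -25)
(6 + 10) - 4*w(-4, 1) = (6 + 10) - 4*(-25) = 16 + 100 = 116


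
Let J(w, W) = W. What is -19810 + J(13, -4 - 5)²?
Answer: -19729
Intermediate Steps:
-19810 + J(13, -4 - 5)² = -19810 + (-4 - 5)² = -19810 + (-9)² = -19810 + 81 = -19729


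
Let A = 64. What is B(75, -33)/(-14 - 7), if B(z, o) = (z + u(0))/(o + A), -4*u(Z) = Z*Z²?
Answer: -25/217 ≈ -0.11521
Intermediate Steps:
u(Z) = -Z³/4 (u(Z) = -Z*Z²/4 = -Z³/4)
B(z, o) = z/(64 + o) (B(z, o) = (z - ¼*0³)/(o + 64) = (z - ¼*0)/(64 + o) = (z + 0)/(64 + o) = z/(64 + o))
B(75, -33)/(-14 - 7) = (75/(64 - 33))/(-14 - 7) = (75/31)/(-21) = (75*(1/31))*(-1/21) = (75/31)*(-1/21) = -25/217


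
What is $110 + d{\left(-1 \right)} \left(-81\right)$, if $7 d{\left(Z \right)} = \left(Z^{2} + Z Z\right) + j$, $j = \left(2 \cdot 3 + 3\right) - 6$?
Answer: $\frac{365}{7} \approx 52.143$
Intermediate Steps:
$j = 3$ ($j = \left(6 + 3\right) - 6 = 9 - 6 = 3$)
$d{\left(Z \right)} = \frac{3}{7} + \frac{2 Z^{2}}{7}$ ($d{\left(Z \right)} = \frac{\left(Z^{2} + Z Z\right) + 3}{7} = \frac{\left(Z^{2} + Z^{2}\right) + 3}{7} = \frac{2 Z^{2} + 3}{7} = \frac{3 + 2 Z^{2}}{7} = \frac{3}{7} + \frac{2 Z^{2}}{7}$)
$110 + d{\left(-1 \right)} \left(-81\right) = 110 + \left(\frac{3}{7} + \frac{2 \left(-1\right)^{2}}{7}\right) \left(-81\right) = 110 + \left(\frac{3}{7} + \frac{2}{7} \cdot 1\right) \left(-81\right) = 110 + \left(\frac{3}{7} + \frac{2}{7}\right) \left(-81\right) = 110 + \frac{5}{7} \left(-81\right) = 110 - \frac{405}{7} = \frac{365}{7}$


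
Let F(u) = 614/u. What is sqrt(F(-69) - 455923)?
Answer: I*sqrt(2170691769)/69 ≈ 675.23*I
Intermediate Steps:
sqrt(F(-69) - 455923) = sqrt(614/(-69) - 455923) = sqrt(614*(-1/69) - 455923) = sqrt(-614/69 - 455923) = sqrt(-31459301/69) = I*sqrt(2170691769)/69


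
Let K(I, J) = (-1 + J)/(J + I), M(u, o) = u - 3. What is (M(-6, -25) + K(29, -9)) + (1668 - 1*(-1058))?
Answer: 5433/2 ≈ 2716.5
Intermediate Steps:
M(u, o) = -3 + u
K(I, J) = (-1 + J)/(I + J)
(M(-6, -25) + K(29, -9)) + (1668 - 1*(-1058)) = ((-3 - 6) + (-1 - 9)/(29 - 9)) + (1668 - 1*(-1058)) = (-9 - 10/20) + (1668 + 1058) = (-9 + (1/20)*(-10)) + 2726 = (-9 - ½) + 2726 = -19/2 + 2726 = 5433/2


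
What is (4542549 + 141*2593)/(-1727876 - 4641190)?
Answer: -818027/1061511 ≈ -0.77063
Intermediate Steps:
(4542549 + 141*2593)/(-1727876 - 4641190) = (4542549 + 365613)/(-6369066) = 4908162*(-1/6369066) = -818027/1061511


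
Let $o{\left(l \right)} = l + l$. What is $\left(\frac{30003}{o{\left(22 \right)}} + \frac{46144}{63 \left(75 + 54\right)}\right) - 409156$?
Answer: $- \frac{20866201573}{51084} \approx -4.0847 \cdot 10^{5}$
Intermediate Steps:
$o{\left(l \right)} = 2 l$
$\left(\frac{30003}{o{\left(22 \right)}} + \frac{46144}{63 \left(75 + 54\right)}\right) - 409156 = \left(\frac{30003}{2 \cdot 22} + \frac{46144}{63 \left(75 + 54\right)}\right) - 409156 = \left(\frac{30003}{44} + \frac{46144}{63 \cdot 129}\right) - 409156 = \left(30003 \cdot \frac{1}{44} + \frac{46144}{8127}\right) - 409156 = \left(\frac{30003}{44} + 46144 \cdot \frac{1}{8127}\right) - 409156 = \left(\frac{30003}{44} + \frac{6592}{1161}\right) - 409156 = \frac{35123531}{51084} - 409156 = - \frac{20866201573}{51084}$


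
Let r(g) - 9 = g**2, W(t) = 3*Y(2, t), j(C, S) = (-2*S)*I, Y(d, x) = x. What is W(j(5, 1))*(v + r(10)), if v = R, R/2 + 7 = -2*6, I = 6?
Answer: -2556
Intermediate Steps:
j(C, S) = -12*S (j(C, S) = -2*S*6 = -12*S)
W(t) = 3*t
R = -38 (R = -14 + 2*(-2*6) = -14 + 2*(-12) = -14 - 24 = -38)
v = -38
r(g) = 9 + g**2
W(j(5, 1))*(v + r(10)) = (3*(-12*1))*(-38 + (9 + 10**2)) = (3*(-12))*(-38 + (9 + 100)) = -36*(-38 + 109) = -36*71 = -2556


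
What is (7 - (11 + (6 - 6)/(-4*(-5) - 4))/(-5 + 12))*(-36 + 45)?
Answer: 342/7 ≈ 48.857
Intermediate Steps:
(7 - (11 + (6 - 6)/(-4*(-5) - 4))/(-5 + 12))*(-36 + 45) = (7 - (11 + 0/(20 - 4))/7)*9 = (7 - (11 + 0/16)/7)*9 = (7 - (11 + 0*(1/16))/7)*9 = (7 - (11 + 0)/7)*9 = (7 - 11/7)*9 = (38/7)*9 = 342/7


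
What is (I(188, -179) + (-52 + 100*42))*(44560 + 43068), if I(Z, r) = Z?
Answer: 379955008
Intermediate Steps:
(I(188, -179) + (-52 + 100*42))*(44560 + 43068) = (188 + (-52 + 100*42))*(44560 + 43068) = (188 + (-52 + 4200))*87628 = (188 + 4148)*87628 = 4336*87628 = 379955008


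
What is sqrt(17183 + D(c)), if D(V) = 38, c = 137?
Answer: sqrt(17221) ≈ 131.23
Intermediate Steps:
sqrt(17183 + D(c)) = sqrt(17183 + 38) = sqrt(17221)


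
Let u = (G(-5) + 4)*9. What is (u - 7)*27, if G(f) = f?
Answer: -432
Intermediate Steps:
u = -9 (u = (-5 + 4)*9 = -1*9 = -9)
(u - 7)*27 = (-9 - 7)*27 = -16*27 = -432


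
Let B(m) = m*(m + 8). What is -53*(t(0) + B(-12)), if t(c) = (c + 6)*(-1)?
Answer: -2226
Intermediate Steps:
B(m) = m*(8 + m)
t(c) = -6 - c (t(c) = (6 + c)*(-1) = -6 - c)
-53*(t(0) + B(-12)) = -53*((-6 - 1*0) - 12*(8 - 12)) = -53*((-6 + 0) - 12*(-4)) = -53*(-6 + 48) = -53*42 = -2226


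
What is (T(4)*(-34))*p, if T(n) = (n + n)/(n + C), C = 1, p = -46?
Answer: 12512/5 ≈ 2502.4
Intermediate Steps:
T(n) = 2*n/(1 + n) (T(n) = (n + n)/(n + 1) = (2*n)/(1 + n) = 2*n/(1 + n))
(T(4)*(-34))*p = ((2*4/(1 + 4))*(-34))*(-46) = ((2*4/5)*(-34))*(-46) = ((2*4*(1/5))*(-34))*(-46) = ((8/5)*(-34))*(-46) = -272/5*(-46) = 12512/5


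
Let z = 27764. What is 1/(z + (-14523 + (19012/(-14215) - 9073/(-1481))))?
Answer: 21052415/278855842938 ≈ 7.5496e-5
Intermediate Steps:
1/(z + (-14523 + (19012/(-14215) - 9073/(-1481)))) = 1/(27764 + (-14523 + (19012/(-14215) - 9073/(-1481)))) = 1/(27764 + (-14523 + (19012*(-1/14215) - 9073*(-1/1481)))) = 1/(27764 + (-14523 + (-19012/14215 + 9073/1481))) = 1/(27764 + (-14523 + 100815923/21052415)) = 1/(27764 - 305643407122/21052415) = 1/(278855842938/21052415) = 21052415/278855842938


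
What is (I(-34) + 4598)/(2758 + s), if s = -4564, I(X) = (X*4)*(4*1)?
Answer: -2027/903 ≈ -2.2447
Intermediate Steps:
I(X) = 16*X (I(X) = (4*X)*4 = 16*X)
(I(-34) + 4598)/(2758 + s) = (16*(-34) + 4598)/(2758 - 4564) = (-544 + 4598)/(-1806) = 4054*(-1/1806) = -2027/903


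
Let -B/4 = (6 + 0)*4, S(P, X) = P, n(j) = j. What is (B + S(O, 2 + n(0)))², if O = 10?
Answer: 7396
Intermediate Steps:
B = -96 (B = -4*(6 + 0)*4 = -24*4 = -4*24 = -96)
(B + S(O, 2 + n(0)))² = (-96 + 10)² = (-86)² = 7396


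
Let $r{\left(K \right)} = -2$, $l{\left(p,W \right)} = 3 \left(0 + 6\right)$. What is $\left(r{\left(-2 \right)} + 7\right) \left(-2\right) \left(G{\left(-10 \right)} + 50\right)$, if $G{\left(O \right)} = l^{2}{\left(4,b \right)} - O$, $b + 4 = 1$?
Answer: $-3840$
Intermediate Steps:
$b = -3$ ($b = -4 + 1 = -3$)
$l{\left(p,W \right)} = 18$ ($l{\left(p,W \right)} = 3 \cdot 6 = 18$)
$G{\left(O \right)} = 324 - O$ ($G{\left(O \right)} = 18^{2} - O = 324 - O$)
$\left(r{\left(-2 \right)} + 7\right) \left(-2\right) \left(G{\left(-10 \right)} + 50\right) = \left(-2 + 7\right) \left(-2\right) \left(\left(324 - -10\right) + 50\right) = 5 \left(-2\right) \left(\left(324 + 10\right) + 50\right) = - 10 \left(334 + 50\right) = \left(-10\right) 384 = -3840$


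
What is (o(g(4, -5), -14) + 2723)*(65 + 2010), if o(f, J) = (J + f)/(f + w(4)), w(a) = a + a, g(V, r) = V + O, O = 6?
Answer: 50847875/9 ≈ 5.6498e+6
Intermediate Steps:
g(V, r) = 6 + V (g(V, r) = V + 6 = 6 + V)
w(a) = 2*a
o(f, J) = (J + f)/(8 + f) (o(f, J) = (J + f)/(f + 2*4) = (J + f)/(f + 8) = (J + f)/(8 + f))
(o(g(4, -5), -14) + 2723)*(65 + 2010) = ((-14 + (6 + 4))/(8 + (6 + 4)) + 2723)*(65 + 2010) = ((-14 + 10)/(8 + 10) + 2723)*2075 = (-4/18 + 2723)*2075 = ((1/18)*(-4) + 2723)*2075 = (-2/9 + 2723)*2075 = (24505/9)*2075 = 50847875/9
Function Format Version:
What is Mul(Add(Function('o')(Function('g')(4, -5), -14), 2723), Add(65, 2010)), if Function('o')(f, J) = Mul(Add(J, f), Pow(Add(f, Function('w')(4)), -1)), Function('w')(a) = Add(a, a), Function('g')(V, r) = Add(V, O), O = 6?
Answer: Rational(50847875, 9) ≈ 5.6498e+6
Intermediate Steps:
Function('g')(V, r) = Add(6, V) (Function('g')(V, r) = Add(V, 6) = Add(6, V))
Function('w')(a) = Mul(2, a)
Function('o')(f, J) = Mul(Pow(Add(8, f), -1), Add(J, f)) (Function('o')(f, J) = Mul(Add(J, f), Pow(Add(f, Mul(2, 4)), -1)) = Mul(Add(J, f), Pow(Add(f, 8), -1)) = Mul(Add(J, f), Pow(Add(8, f), -1)) = Mul(Pow(Add(8, f), -1), Add(J, f)))
Mul(Add(Function('o')(Function('g')(4, -5), -14), 2723), Add(65, 2010)) = Mul(Add(Mul(Pow(Add(8, Add(6, 4)), -1), Add(-14, Add(6, 4))), 2723), Add(65, 2010)) = Mul(Add(Mul(Pow(Add(8, 10), -1), Add(-14, 10)), 2723), 2075) = Mul(Add(Mul(Pow(18, -1), -4), 2723), 2075) = Mul(Add(Mul(Rational(1, 18), -4), 2723), 2075) = Mul(Add(Rational(-2, 9), 2723), 2075) = Mul(Rational(24505, 9), 2075) = Rational(50847875, 9)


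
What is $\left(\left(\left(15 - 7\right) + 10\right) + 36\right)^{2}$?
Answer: $2916$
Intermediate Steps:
$\left(\left(\left(15 - 7\right) + 10\right) + 36\right)^{2} = \left(\left(8 + 10\right) + 36\right)^{2} = \left(18 + 36\right)^{2} = 54^{2} = 2916$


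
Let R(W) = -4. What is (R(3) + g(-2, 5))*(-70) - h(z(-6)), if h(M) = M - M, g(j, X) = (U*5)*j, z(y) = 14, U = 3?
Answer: 2380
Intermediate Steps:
g(j, X) = 15*j (g(j, X) = (3*5)*j = 15*j)
h(M) = 0
(R(3) + g(-2, 5))*(-70) - h(z(-6)) = (-4 + 15*(-2))*(-70) - 1*0 = (-4 - 30)*(-70) + 0 = -34*(-70) + 0 = 2380 + 0 = 2380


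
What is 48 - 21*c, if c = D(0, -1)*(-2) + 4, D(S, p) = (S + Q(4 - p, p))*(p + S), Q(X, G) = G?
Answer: 6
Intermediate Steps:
D(S, p) = (S + p)² (D(S, p) = (S + p)*(p + S) = (S + p)*(S + p) = (S + p)²)
c = 2 (c = (0² + (-1)² + 2*0*(-1))*(-2) + 4 = (0 + 1 + 0)*(-2) + 4 = 1*(-2) + 4 = -2 + 4 = 2)
48 - 21*c = 48 - 21*2 = 48 - 42 = 6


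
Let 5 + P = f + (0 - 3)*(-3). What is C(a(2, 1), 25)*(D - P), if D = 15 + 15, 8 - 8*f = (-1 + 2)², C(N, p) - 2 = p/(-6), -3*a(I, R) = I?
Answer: -871/16 ≈ -54.438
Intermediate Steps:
a(I, R) = -I/3
C(N, p) = 2 - p/6 (C(N, p) = 2 + p/(-6) = 2 + p*(-⅙) = 2 - p/6)
f = 7/8 (f = 1 - (-1 + 2)²/8 = 1 - ⅛*1² = 1 - ⅛*1 = 1 - ⅛ = 7/8 ≈ 0.87500)
D = 30
P = 39/8 (P = -5 + (7/8 + (0 - 3)*(-3)) = -5 + (7/8 - 3*(-3)) = -5 + (7/8 + 9) = -5 + 79/8 = 39/8 ≈ 4.8750)
C(a(2, 1), 25)*(D - P) = (2 - ⅙*25)*(30 - 1*39/8) = (2 - 25/6)*(30 - 39/8) = -13/6*201/8 = -871/16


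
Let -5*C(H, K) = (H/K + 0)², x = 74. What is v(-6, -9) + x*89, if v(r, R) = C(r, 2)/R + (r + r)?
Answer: 32871/5 ≈ 6574.2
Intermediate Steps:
C(H, K) = -H²/(5*K²) (C(H, K) = -(H/K + 0)²/5 = -H²/K²/5 = -H²/(5*K²))
v(r, R) = 2*r - r²/(20*R) (v(r, R) = (-⅕*r²/2²)/R + (r + r) = (-⅕*r²*¼)/R + 2*r = (-r²/20)/R + 2*r = -r²/(20*R) + 2*r = 2*r - r²/(20*R))
v(-6, -9) + x*89 = (1/20)*(-6)*(-1*(-6) + 40*(-9))/(-9) + 74*89 = (1/20)*(-6)*(-⅑)*(6 - 360) + 6586 = (1/20)*(-6)*(-⅑)*(-354) + 6586 = -59/5 + 6586 = 32871/5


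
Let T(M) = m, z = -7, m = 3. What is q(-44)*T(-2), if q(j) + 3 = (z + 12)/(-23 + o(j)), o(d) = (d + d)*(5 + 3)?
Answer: -6558/727 ≈ -9.0206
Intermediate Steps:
T(M) = 3
o(d) = 16*d (o(d) = (2*d)*8 = 16*d)
q(j) = -3 + 5/(-23 + 16*j) (q(j) = -3 + (-7 + 12)/(-23 + 16*j) = -3 + 5/(-23 + 16*j))
q(-44)*T(-2) = (2*(37 - 24*(-44))/(-23 + 16*(-44)))*3 = (2*(37 + 1056)/(-23 - 704))*3 = (2*1093/(-727))*3 = (2*(-1/727)*1093)*3 = -2186/727*3 = -6558/727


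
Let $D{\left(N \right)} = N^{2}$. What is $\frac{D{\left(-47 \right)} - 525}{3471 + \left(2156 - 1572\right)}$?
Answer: $\frac{1684}{4055} \approx 0.41529$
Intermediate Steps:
$\frac{D{\left(-47 \right)} - 525}{3471 + \left(2156 - 1572\right)} = \frac{\left(-47\right)^{2} - 525}{3471 + \left(2156 - 1572\right)} = \frac{2209 - 525}{3471 + \left(2156 - 1572\right)} = \frac{1684}{3471 + 584} = \frac{1684}{4055}$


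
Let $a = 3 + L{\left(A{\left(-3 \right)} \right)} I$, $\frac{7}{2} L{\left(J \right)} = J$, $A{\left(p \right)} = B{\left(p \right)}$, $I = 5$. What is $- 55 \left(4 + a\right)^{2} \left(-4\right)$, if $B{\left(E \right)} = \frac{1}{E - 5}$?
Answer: $\frac{2006455}{196} \approx 10237.0$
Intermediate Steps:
$B{\left(E \right)} = \frac{1}{-5 + E}$
$A{\left(p \right)} = \frac{1}{-5 + p}$
$L{\left(J \right)} = \frac{2 J}{7}$
$a = \frac{79}{28}$ ($a = 3 + \frac{2}{7 \left(-5 - 3\right)} 5 = 3 + \frac{2}{7 \left(-8\right)} 5 = 3 + \frac{2}{7} \left(- \frac{1}{8}\right) 5 = 3 - \frac{5}{28} = \frac{79}{28} \approx 2.8214$)
$- 55 \left(4 + a\right)^{2} \left(-4\right) = - 55 \left(4 + \frac{79}{28}\right)^{2} \left(-4\right) = - 55 \left(\frac{191}{28}\right)^{2} \left(-4\right) = \left(-55\right) \frac{36481}{784} \left(-4\right) = \left(- \frac{2006455}{784}\right) \left(-4\right) = \frac{2006455}{196}$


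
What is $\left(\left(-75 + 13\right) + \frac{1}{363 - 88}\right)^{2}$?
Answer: $\frac{290668401}{75625} \approx 3843.6$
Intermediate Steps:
$\left(\left(-75 + 13\right) + \frac{1}{363 - 88}\right)^{2} = \left(-62 + \frac{1}{275}\right)^{2} = \left(- \frac{17049}{275}\right)^{2} = \frac{290668401}{75625}$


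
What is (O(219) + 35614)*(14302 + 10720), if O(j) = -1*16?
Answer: 890733156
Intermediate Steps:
O(j) = -16
(O(219) + 35614)*(14302 + 10720) = (-16 + 35614)*(14302 + 10720) = 35598*25022 = 890733156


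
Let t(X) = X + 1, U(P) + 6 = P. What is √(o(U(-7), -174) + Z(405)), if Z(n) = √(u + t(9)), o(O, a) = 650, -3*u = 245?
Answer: √(5850 + 3*I*√645)/3 ≈ 25.496 + 0.16602*I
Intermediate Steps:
u = -245/3 (u = -⅓*245 = -245/3 ≈ -81.667)
U(P) = -6 + P
t(X) = 1 + X
Z(n) = I*√645/3 (Z(n) = √(-245/3 + (1 + 9)) = √(-245/3 + 10) = √(-215/3) = I*√645/3)
√(o(U(-7), -174) + Z(405)) = √(650 + I*√645/3)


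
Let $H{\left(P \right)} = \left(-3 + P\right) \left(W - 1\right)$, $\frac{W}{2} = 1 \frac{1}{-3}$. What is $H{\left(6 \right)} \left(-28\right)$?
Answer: $140$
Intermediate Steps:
$W = - \frac{2}{3}$ ($W = 2 \cdot 1 \frac{1}{-3} = 2 \cdot 1 \left(- \frac{1}{3}\right) = 2 \left(- \frac{1}{3}\right) = - \frac{2}{3} \approx -0.66667$)
$H{\left(P \right)} = 5 - \frac{5 P}{3}$ ($H{\left(P \right)} = \left(-3 + P\right) \left(- \frac{2}{3} - 1\right) = \left(-3 + P\right) \left(- \frac{5}{3}\right) = 5 - \frac{5 P}{3}$)
$H{\left(6 \right)} \left(-28\right) = \left(5 - 10\right) \left(-28\right) = \left(-5\right) \left(-28\right) = 140$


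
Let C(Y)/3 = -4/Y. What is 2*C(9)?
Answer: -8/3 ≈ -2.6667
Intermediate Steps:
C(Y) = -12/Y (C(Y) = 3*(-4/Y) = -12/Y)
2*C(9) = 2*(-12/9) = 2*(-12*⅑) = 2*(-4/3) = -8/3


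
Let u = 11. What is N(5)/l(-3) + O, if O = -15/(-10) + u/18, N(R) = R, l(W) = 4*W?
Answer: 61/36 ≈ 1.6944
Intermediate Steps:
O = 19/9 (O = -15/(-10) + 11/18 = -15*(-1/10) + 11*(1/18) = 3/2 + 11/18 = 19/9 ≈ 2.1111)
N(5)/l(-3) + O = 5/((4*(-3))) + 19/9 = 5/(-12) + 19/9 = 5*(-1/12) + 19/9 = -5/12 + 19/9 = 61/36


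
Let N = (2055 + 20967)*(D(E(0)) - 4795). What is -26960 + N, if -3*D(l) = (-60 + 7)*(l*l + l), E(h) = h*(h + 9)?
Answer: -110417450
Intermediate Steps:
E(h) = h*(9 + h)
D(l) = 53*l/3 + 53*l²/3 (D(l) = -(-60 + 7)*(l*l + l)/3 = -(-53)*(l² + l)/3 = -(-53)*(l + l²)/3 = -(-53*l - 53*l²)/3 = 53*l/3 + 53*l²/3)
N = -110390490 (N = (2055 + 20967)*(53*(0*(9 + 0))*(1 + 0*(9 + 0))/3 - 4795) = 23022*(53*(0*9)*(1 + 0*9)/3 - 4795) = 23022*((53/3)*0*(1 + 0) - 4795) = 23022*((53/3)*0*1 - 4795) = 23022*(0 - 4795) = 23022*(-4795) = -110390490)
-26960 + N = -26960 - 110390490 = -110417450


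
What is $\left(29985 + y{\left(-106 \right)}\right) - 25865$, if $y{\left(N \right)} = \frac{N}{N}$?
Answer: $4121$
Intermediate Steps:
$y{\left(N \right)} = 1$
$\left(29985 + y{\left(-106 \right)}\right) - 25865 = \left(29985 + 1\right) - 25865 = 29986 - 25865 = 4121$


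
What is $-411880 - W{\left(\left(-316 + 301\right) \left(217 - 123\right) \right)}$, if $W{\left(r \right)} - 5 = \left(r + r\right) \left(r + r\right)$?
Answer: $-8364285$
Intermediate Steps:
$W{\left(r \right)} = 5 + 4 r^{2}$ ($W{\left(r \right)} = 5 + \left(r + r\right) \left(r + r\right) = 5 + 2 r 2 r = 5 + 4 r^{2}$)
$-411880 - W{\left(\left(-316 + 301\right) \left(217 - 123\right) \right)} = -411880 - \left(5 + 4 \left(\left(-316 + 301\right) \left(217 - 123\right)\right)^{2}\right) = -411880 - \left(5 + 4 \left(\left(-15\right) 94\right)^{2}\right) = -411880 - \left(5 + 4 \left(-1410\right)^{2}\right) = -411880 - \left(5 + 4 \cdot 1988100\right) = -411880 - \left(5 + 7952400\right) = -411880 - 7952405 = -8364285$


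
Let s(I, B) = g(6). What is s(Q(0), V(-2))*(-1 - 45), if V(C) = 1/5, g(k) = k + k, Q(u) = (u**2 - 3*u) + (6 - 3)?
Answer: -552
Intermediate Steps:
Q(u) = 3 + u**2 - 3*u (Q(u) = (u**2 - 3*u) + 3 = 3 + u**2 - 3*u)
g(k) = 2*k
V(C) = 1/5
s(I, B) = 12 (s(I, B) = 2*6 = 12)
s(Q(0), V(-2))*(-1 - 45) = 12*(-1 - 45) = 12*(-46) = -552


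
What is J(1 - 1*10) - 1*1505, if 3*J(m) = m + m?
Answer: -1511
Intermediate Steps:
J(m) = 2*m/3 (J(m) = (m + m)/3 = (2*m)/3 = 2*m/3)
J(1 - 1*10) - 1*1505 = 2*(1 - 1*10)/3 - 1*1505 = 2*(1 - 10)/3 - 1505 = (⅔)*(-9) - 1505 = -6 - 1505 = -1511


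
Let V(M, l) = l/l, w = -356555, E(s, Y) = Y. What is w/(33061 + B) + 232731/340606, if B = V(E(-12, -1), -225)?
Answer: -28437555002/2815278893 ≈ -10.101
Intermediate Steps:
V(M, l) = 1
B = 1
w/(33061 + B) + 232731/340606 = -356555/(33061 + 1) + 232731/340606 = -356555/33062 + 232731*(1/340606) = -356555*1/33062 + 232731/340606 = -356555/33062 + 232731/340606 = -28437555002/2815278893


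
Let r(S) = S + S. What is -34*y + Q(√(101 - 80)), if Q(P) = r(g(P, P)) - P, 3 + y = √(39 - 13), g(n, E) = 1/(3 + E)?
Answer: 203/2 - 34*√26 - 5*√21/6 ≈ -75.685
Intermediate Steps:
y = -3 + √26 (y = -3 + √(39 - 13) = -3 + √26 ≈ 2.0990)
r(S) = 2*S
Q(P) = -P + 2/(3 + P) (Q(P) = 2/(3 + P) - P = -P + 2/(3 + P))
-34*y + Q(√(101 - 80)) = -34*(-3 + √26) + (2 - √(101 - 80)*(3 + √(101 - 80)))/(3 + √(101 - 80)) = (102 - 34*√26) + (2 - √21*(3 + √21))/(3 + √21) = 102 - 34*√26 + (2 - √21*(3 + √21))/(3 + √21)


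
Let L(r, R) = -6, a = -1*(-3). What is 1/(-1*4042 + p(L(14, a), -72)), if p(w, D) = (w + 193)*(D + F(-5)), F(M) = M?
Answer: -1/18441 ≈ -5.4227e-5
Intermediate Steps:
a = 3
p(w, D) = (-5 + D)*(193 + w) (p(w, D) = (w + 193)*(D - 5) = (193 + w)*(-5 + D) = (-5 + D)*(193 + w))
1/(-1*4042 + p(L(14, a), -72)) = 1/(-1*4042 + (-965 - 5*(-6) + 193*(-72) - 72*(-6))) = 1/(-4042 + (-965 + 30 - 13896 + 432)) = 1/(-4042 - 14399) = 1/(-18441) = -1/18441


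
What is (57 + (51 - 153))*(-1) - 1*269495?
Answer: -269450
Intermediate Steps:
(57 + (51 - 153))*(-1) - 1*269495 = (57 - 102)*(-1) - 269495 = -45*(-1) - 269495 = 45 - 269495 = -269450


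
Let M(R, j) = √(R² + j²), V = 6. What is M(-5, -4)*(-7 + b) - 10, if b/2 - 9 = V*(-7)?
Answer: -10 - 73*√41 ≈ -477.43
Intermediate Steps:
b = -66 (b = 18 + 2*(6*(-7)) = 18 + 2*(-42) = 18 - 84 = -66)
M(-5, -4)*(-7 + b) - 10 = √((-5)² + (-4)²)*(-7 - 66) - 10 = √(25 + 16)*(-73) - 10 = √41*(-73) - 10 = -73*√41 - 10 = -10 - 73*√41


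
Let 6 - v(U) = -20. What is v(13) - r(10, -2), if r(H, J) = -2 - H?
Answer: 38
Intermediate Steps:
v(U) = 26 (v(U) = 6 - 1*(-20) = 6 + 20 = 26)
v(13) - r(10, -2) = 26 - (-2 - 1*10) = 26 - (-2 - 10) = 26 - 1*(-12) = 26 + 12 = 38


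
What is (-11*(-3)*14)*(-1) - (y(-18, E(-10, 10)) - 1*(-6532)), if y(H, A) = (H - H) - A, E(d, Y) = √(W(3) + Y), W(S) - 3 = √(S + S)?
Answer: -6994 + √(13 + √6) ≈ -6990.1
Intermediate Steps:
W(S) = 3 + √2*√S (W(S) = 3 + √(S + S) = 3 + √(2*S) = 3 + √2*√S)
E(d, Y) = √(3 + Y + √6) (E(d, Y) = √((3 + √2*√3) + Y) = √((3 + √6) + Y) = √(3 + Y + √6))
y(H, A) = -A (y(H, A) = 0 - A = -A)
(-11*(-3)*14)*(-1) - (y(-18, E(-10, 10)) - 1*(-6532)) = (-11*(-3)*14)*(-1) - (-√(3 + 10 + √6) - 1*(-6532)) = (33*14)*(-1) - (-√(13 + √6) + 6532) = 462*(-1) - (6532 - √(13 + √6)) = -462 + (-6532 + √(13 + √6)) = -6994 + √(13 + √6)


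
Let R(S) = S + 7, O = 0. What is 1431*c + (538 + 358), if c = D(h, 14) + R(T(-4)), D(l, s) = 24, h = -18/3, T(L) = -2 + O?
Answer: 42395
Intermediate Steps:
T(L) = -2 (T(L) = -2 + 0 = -2)
R(S) = 7 + S
h = -6 (h = -18*1/3 = -6)
c = 29 (c = 24 + (7 - 2) = 24 + 5 = 29)
1431*c + (538 + 358) = 1431*29 + (538 + 358) = 41499 + 896 = 42395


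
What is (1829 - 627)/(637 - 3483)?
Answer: -601/1423 ≈ -0.42235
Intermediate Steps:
(1829 - 627)/(637 - 3483) = 1202/(-2846) = 1202*(-1/2846) = -601/1423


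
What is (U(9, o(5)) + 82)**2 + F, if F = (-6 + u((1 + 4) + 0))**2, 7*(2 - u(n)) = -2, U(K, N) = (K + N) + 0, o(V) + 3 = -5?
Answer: 338237/49 ≈ 6902.8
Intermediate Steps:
o(V) = -8 (o(V) = -3 - 5 = -8)
U(K, N) = K + N
u(n) = 16/7 (u(n) = 2 - 1/7*(-2) = 2 + 2/7 = 16/7)
F = 676/49 (F = (-6 + 16/7)**2 = (-26/7)**2 = 676/49 ≈ 13.796)
(U(9, o(5)) + 82)**2 + F = ((9 - 8) + 82)**2 + 676/49 = (1 + 82)**2 + 676/49 = 83**2 + 676/49 = 6889 + 676/49 = 338237/49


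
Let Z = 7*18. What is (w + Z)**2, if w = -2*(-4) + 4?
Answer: 19044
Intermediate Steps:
w = 12 (w = 8 + 4 = 12)
Z = 126
(w + Z)**2 = (12 + 126)**2 = 138**2 = 19044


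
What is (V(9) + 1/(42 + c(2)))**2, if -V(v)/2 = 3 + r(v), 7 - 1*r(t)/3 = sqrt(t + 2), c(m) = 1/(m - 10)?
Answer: 302750284/112225 - 192864*sqrt(11)/335 ≈ 788.28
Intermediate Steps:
c(m) = 1/(-10 + m)
r(t) = 21 - 3*sqrt(2 + t) (r(t) = 21 - 3*sqrt(t + 2) = 21 - 3*sqrt(2 + t))
V(v) = -48 + 6*sqrt(2 + v) (V(v) = -2*(3 + (21 - 3*sqrt(2 + v))) = -2*(24 - 3*sqrt(2 + v)) = -48 + 6*sqrt(2 + v))
(V(9) + 1/(42 + c(2)))**2 = ((-48 + 6*sqrt(2 + 9)) + 1/(42 + 1/(-10 + 2)))**2 = ((-48 + 6*sqrt(11)) + 1/(42 + 1/(-8)))**2 = ((-48 + 6*sqrt(11)) + 1/(42 - 1/8))**2 = ((-48 + 6*sqrt(11)) + 1/(335/8))**2 = ((-48 + 6*sqrt(11)) + 8/335)**2 = (-16072/335 + 6*sqrt(11))**2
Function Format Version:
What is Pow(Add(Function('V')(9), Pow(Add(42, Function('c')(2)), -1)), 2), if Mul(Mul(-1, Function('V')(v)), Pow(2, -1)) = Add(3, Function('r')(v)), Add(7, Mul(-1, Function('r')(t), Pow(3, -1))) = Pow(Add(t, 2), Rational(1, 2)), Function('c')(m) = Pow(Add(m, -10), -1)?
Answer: Add(Rational(302750284, 112225), Mul(Rational(-192864, 335), Pow(11, Rational(1, 2)))) ≈ 788.28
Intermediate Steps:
Function('c')(m) = Pow(Add(-10, m), -1)
Function('r')(t) = Add(21, Mul(-3, Pow(Add(2, t), Rational(1, 2)))) (Function('r')(t) = Add(21, Mul(-3, Pow(Add(t, 2), Rational(1, 2)))) = Add(21, Mul(-3, Pow(Add(2, t), Rational(1, 2)))))
Function('V')(v) = Add(-48, Mul(6, Pow(Add(2, v), Rational(1, 2)))) (Function('V')(v) = Mul(-2, Add(3, Add(21, Mul(-3, Pow(Add(2, v), Rational(1, 2)))))) = Mul(-2, Add(24, Mul(-3, Pow(Add(2, v), Rational(1, 2))))) = Add(-48, Mul(6, Pow(Add(2, v), Rational(1, 2)))))
Pow(Add(Function('V')(9), Pow(Add(42, Function('c')(2)), -1)), 2) = Pow(Add(Add(-48, Mul(6, Pow(Add(2, 9), Rational(1, 2)))), Pow(Add(42, Pow(Add(-10, 2), -1)), -1)), 2) = Pow(Add(Add(-48, Mul(6, Pow(11, Rational(1, 2)))), Pow(Add(42, Pow(-8, -1)), -1)), 2) = Pow(Add(Add(-48, Mul(6, Pow(11, Rational(1, 2)))), Pow(Add(42, Rational(-1, 8)), -1)), 2) = Pow(Add(Add(-48, Mul(6, Pow(11, Rational(1, 2)))), Pow(Rational(335, 8), -1)), 2) = Pow(Add(Add(-48, Mul(6, Pow(11, Rational(1, 2)))), Rational(8, 335)), 2) = Pow(Add(Rational(-16072, 335), Mul(6, Pow(11, Rational(1, 2)))), 2)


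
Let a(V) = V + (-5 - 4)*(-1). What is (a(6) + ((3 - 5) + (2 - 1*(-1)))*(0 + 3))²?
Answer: 324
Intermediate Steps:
a(V) = 9 + V (a(V) = V - 9*(-1) = V + 9 = 9 + V)
(a(6) + ((3 - 5) + (2 - 1*(-1)))*(0 + 3))² = ((9 + 6) + ((3 - 5) + (2 - 1*(-1)))*(0 + 3))² = (15 + (-2 + (2 + 1))*3)² = (15 + (-2 + 3)*3)² = (15 + 1*3)² = (15 + 3)² = 18² = 324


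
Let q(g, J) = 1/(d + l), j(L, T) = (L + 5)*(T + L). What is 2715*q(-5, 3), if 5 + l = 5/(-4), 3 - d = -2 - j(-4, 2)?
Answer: -10860/13 ≈ -835.38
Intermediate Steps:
j(L, T) = (5 + L)*(L + T)
d = 3 (d = 3 - (-2 - ((-4)**2 + 5*(-4) + 5*2 - 4*2)) = 3 - (-2 - (16 - 20 + 10 - 8)) = 3 - (-2 - 1*(-2)) = 3 - (-2 + 2) = 3 - 1*0 = 3 + 0 = 3)
l = -25/4 (l = -5 + 5/(-4) = -5 + 5*(-1/4) = -5 - 5/4 = -25/4 ≈ -6.2500)
q(g, J) = -4/13 (q(g, J) = 1/(3 - 25/4) = 1/(-13/4) = -4/13)
2715*q(-5, 3) = 2715*(-4/13) = -10860/13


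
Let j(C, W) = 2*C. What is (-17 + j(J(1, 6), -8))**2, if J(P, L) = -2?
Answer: 441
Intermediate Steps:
(-17 + j(J(1, 6), -8))**2 = (-17 + 2*(-2))**2 = (-17 - 4)**2 = (-21)**2 = 441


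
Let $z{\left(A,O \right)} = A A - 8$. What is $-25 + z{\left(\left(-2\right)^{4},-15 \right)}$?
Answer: $223$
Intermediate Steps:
$z{\left(A,O \right)} = -8 + A^{2}$ ($z{\left(A,O \right)} = A^{2} - 8 = -8 + A^{2}$)
$-25 + z{\left(\left(-2\right)^{4},-15 \right)} = -25 - \left(8 - \left(\left(-2\right)^{4}\right)^{2}\right) = -25 - \left(8 - 16^{2}\right) = -25 + \left(-8 + 256\right) = -25 + 248 = 223$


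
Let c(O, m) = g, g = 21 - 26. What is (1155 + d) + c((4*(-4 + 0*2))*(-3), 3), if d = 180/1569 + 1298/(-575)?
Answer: 345189396/300725 ≈ 1147.9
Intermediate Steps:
d = -644354/300725 (d = 180*(1/1569) + 1298*(-1/575) = 60/523 - 1298/575 = -644354/300725 ≈ -2.1427)
g = -5
c(O, m) = -5
(1155 + d) + c((4*(-4 + 0*2))*(-3), 3) = (1155 - 644354/300725) - 5 = 346693021/300725 - 5 = 345189396/300725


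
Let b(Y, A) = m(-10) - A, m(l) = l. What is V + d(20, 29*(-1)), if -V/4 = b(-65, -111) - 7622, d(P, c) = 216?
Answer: 30300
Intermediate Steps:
b(Y, A) = -10 - A
V = 30084 (V = -4*((-10 - 1*(-111)) - 7622) = -4*((-10 + 111) - 7622) = -4*(101 - 7622) = -4*(-7521) = 30084)
V + d(20, 29*(-1)) = 30084 + 216 = 30300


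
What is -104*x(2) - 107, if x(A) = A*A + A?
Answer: -731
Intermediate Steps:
x(A) = A + A² (x(A) = A² + A = A + A²)
-104*x(2) - 107 = -208*(1 + 2) - 107 = -208*3 - 107 = -104*6 - 107 = -624 - 107 = -731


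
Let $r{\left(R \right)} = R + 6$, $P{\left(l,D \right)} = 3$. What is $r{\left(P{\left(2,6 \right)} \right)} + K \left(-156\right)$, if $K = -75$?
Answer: $11709$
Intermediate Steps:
$r{\left(R \right)} = 6 + R$
$r{\left(P{\left(2,6 \right)} \right)} + K \left(-156\right) = \left(6 + 3\right) - -11700 = 9 + 11700 = 11709$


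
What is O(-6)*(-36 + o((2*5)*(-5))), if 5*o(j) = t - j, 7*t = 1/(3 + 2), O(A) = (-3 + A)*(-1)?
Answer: -40941/175 ≈ -233.95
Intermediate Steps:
O(A) = 3 - A
t = 1/35 (t = 1/(7*(3 + 2)) = (1/7)/5 = (1/7)*(1/5) = 1/35 ≈ 0.028571)
o(j) = 1/175 - j/5 (o(j) = (1/35 - j)/5 = 1/175 - j/5)
O(-6)*(-36 + o((2*5)*(-5))) = (3 - 1*(-6))*(-36 + (1/175 - 2*5*(-5)/5)) = (3 + 6)*(-36 + (1/175 - 2*(-5))) = 9*(-36 + (1/175 - 1/5*(-50))) = 9*(-36 + (1/175 + 10)) = 9*(-36 + 1751/175) = 9*(-4549/175) = -40941/175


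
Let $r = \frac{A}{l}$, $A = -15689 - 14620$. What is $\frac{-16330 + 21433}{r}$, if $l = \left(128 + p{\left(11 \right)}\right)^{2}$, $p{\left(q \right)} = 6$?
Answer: $- \frac{30543156}{10103} \approx -3023.2$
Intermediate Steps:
$A = -30309$ ($A = -15689 - 14620 = -30309$)
$l = 17956$ ($l = \left(128 + 6\right)^{2} = 134^{2} = 17956$)
$r = - \frac{30309}{17956} \approx -1.688$
$\frac{-16330 + 21433}{r} = \frac{-16330 + 21433}{- \frac{30309}{17956}} = 5103 \left(- \frac{17956}{30309}\right) = - \frac{30543156}{10103}$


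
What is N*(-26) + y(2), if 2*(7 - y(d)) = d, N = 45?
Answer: -1164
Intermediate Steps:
y(d) = 7 - d/2
N*(-26) + y(2) = 45*(-26) + (7 - ½*2) = -1170 + (7 - 1) = -1170 + 6 = -1164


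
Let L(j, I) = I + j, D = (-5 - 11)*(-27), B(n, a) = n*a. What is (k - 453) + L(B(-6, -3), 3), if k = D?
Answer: 0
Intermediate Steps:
B(n, a) = a*n
D = 432 (D = -16*(-27) = 432)
k = 432
(k - 453) + L(B(-6, -3), 3) = (432 - 453) + (3 - 3*(-6)) = -21 + (3 + 18) = -21 + 21 = 0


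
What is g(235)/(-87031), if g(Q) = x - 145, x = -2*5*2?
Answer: 165/87031 ≈ 0.0018959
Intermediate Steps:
x = -20 (x = -10*2 = -20)
g(Q) = -165 (g(Q) = -20 - 145 = -165)
g(235)/(-87031) = -165/(-87031) = -165*(-1/87031) = 165/87031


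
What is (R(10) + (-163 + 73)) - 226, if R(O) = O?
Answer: -306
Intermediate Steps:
(R(10) + (-163 + 73)) - 226 = (10 + (-163 + 73)) - 226 = (10 - 90) - 226 = -80 - 226 = -306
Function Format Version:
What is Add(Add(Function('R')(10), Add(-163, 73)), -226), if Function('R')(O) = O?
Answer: -306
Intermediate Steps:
Add(Add(Function('R')(10), Add(-163, 73)), -226) = Add(Add(10, Add(-163, 73)), -226) = Add(Add(10, -90), -226) = Add(-80, -226) = -306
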